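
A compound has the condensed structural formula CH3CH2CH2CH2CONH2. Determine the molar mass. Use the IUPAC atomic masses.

Element totals:
  C: 5
  H: 11
  N: 1
  O: 1
Molecular formula: C5H11NO.
  M = 5(12.011) + 11(1.008) + 14.007 + 15.999
    = 60.055 + 11.088 + 14.007 + 15.999 = 101.149

101.15 g/mol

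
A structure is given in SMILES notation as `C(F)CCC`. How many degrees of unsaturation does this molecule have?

Atom tally by fragment:
  FCH2 → C:1 H:2 F:1
  CH2 → C:1 H:2
  CH2 → C:1 H:2
  CH3 → C:1 H:3
Element totals:
  C: 4
  H: 9
  F: 1
Molecular formula: C4H9F.
DoU = (2C + 2 + N − H − X) / 2 = (2·4 + 2 + 0 − 9 − 1) / 2 = 0.

0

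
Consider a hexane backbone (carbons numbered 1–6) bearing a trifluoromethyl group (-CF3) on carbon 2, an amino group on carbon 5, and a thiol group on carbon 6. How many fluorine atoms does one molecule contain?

3

Atom tally by fragment:
  CH3 → C:1 H:3
  CH(CF3) → C:2 H:1 F:3
  CH2 → C:1 H:2
  CH2 → C:1 H:2
  CH(NH2) → C:1 H:3 N:1
  CH2SH → C:1 H:3 S:1
Element totals:
  C: 7
  H: 14
  F: 3
  N: 1
  S: 1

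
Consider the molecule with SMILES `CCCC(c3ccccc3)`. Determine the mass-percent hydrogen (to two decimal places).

10.51%

Atom tally by fragment:
  CH3 → C:1 H:3
  CH2 → C:1 H:2
  CH2 → C:1 H:2
  CH2C6H5 → C:7 H:7
Element totals:
  C: 10
  H: 14
Molecular formula: C10H14.
Molar mass = 134.222 g/mol.
Mass from H: 14 × 1.008 = 14.112 g/mol.
%H = 14.112 / 134.222 × 100 = 10.51%.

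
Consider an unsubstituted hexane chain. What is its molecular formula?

Atom tally by fragment:
  CH3 → C:1 H:3
  CH2 → C:1 H:2
  CH2 → C:1 H:2
  CH2 → C:1 H:2
  CH2 → C:1 H:2
  CH3 → C:1 H:3
Element totals:
  C: 6
  H: 14

C6H14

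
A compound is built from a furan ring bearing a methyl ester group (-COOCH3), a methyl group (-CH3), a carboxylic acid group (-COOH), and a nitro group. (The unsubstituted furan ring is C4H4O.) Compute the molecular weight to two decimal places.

229.14 g/mol

Atom tally by fragment:
  furan ring core → C:4 H:4 O:1
  (− 4 ring H displaced by substituents)
  + COOCH3 → C:2 H:3 O:2
  + CH3 → C:1 H:3
  + COOH → C:1 H:1 O:2
  + NO2 → N:1 O:2
Element totals:
  C: 8
  H: 7
  N: 1
  O: 7
Molecular formula: C8H7NO7.
  M = 8(12.011) + 7(1.008) + 14.007 + 7(15.999)
    = 96.088 + 7.056 + 14.007 + 111.993 = 229.144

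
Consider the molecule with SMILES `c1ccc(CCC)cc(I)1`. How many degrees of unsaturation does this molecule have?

4

Atom tally by fragment:
  benzene ring core → C:6 H:6
  (− 2 ring H displaced by substituents)
  + CH2CH2CH3 → C:3 H:7
  + I → I:1
Element totals:
  C: 9
  H: 11
  I: 1
Molecular formula: C9H11I.
DoU = (2C + 2 + N − H − X) / 2 = (2·9 + 2 + 0 − 11 − 1) / 2 = 4.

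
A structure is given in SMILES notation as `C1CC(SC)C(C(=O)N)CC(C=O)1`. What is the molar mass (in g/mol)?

Atom tally by fragment:
  cyclohexane ring core → C:6 H:12
  (− 3 ring H displaced by substituents)
  + SCH3 → C:1 H:3 S:1
  + CONH2 → C:1 H:2 O:1 N:1
  + CHO → C:1 H:1 O:1
Element totals:
  C: 9
  H: 15
  N: 1
  O: 2
  S: 1
Molecular formula: C9H15NO2S.
  M = 9(12.011) + 15(1.008) + 14.007 + 2(15.999) + 32.06
    = 108.099 + 15.120 + 14.007 + 31.998 + 32.060 = 201.284

201.28 g/mol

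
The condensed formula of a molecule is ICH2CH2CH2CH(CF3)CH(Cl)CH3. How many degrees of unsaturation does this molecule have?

0

Element totals:
  C: 7
  H: 11
  Cl: 1
  F: 3
  I: 1
Molecular formula: C7H11ClF3I.
DoU = (2C + 2 + N − H − X) / 2 = (2·7 + 2 + 0 − 11 − 5) / 2 = 0.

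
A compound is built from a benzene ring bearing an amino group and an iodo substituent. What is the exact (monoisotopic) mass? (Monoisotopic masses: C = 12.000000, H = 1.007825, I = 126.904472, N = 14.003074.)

Atom tally by fragment:
  benzene ring core → C:6 H:6
  (− 2 ring H displaced by substituents)
  + NH2 → N:1 H:2
  + I → I:1
Element totals:
  C: 6
  H: 6
  I: 1
  N: 1
Molecular formula: C6H6IN.
  M = 6(12.0) + 6(1.007825) + 126.904472 + 14.003074
    = 72.000000 + 6.046950 + 126.904472 + 14.003074 = 218.954496

218.9545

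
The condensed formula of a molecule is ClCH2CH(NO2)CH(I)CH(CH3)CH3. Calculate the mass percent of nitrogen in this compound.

Atom tally by fragment:
  ClCH2 → C:1 H:2 Cl:1
  CH(NO2) → C:1 H:1 N:1 O:2
  CH(I) → C:1 H:1 I:1
  CH(CH3) → C:2 H:4
  CH3 → C:1 H:3
Element totals:
  C: 6
  H: 11
  Cl: 1
  I: 1
  N: 1
  O: 2
Molecular formula: C6H11ClINO2.
Molar mass = 291.513 g/mol.
Mass from N: 1 × 14.007 = 14.007 g/mol.
%N = 14.007 / 291.513 × 100 = 4.80%.

4.80%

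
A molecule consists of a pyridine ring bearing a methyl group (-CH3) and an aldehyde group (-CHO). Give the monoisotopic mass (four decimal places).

Atom tally by fragment:
  pyridine ring core → C:5 H:5 N:1
  (− 2 ring H displaced by substituents)
  + CH3 → C:1 H:3
  + CHO → C:1 H:1 O:1
Element totals:
  C: 7
  H: 7
  N: 1
  O: 1
Molecular formula: C7H7NO.
  M = 7(12.0) + 7(1.007825) + 14.003074 + 15.994915
    = 84.000000 + 7.054775 + 14.003074 + 15.994915 = 121.052764

121.0528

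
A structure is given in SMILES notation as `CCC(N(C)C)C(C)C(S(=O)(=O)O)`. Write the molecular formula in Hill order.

Atom tally by fragment:
  CH3 → C:1 H:3
  CH2 → C:1 H:2
  CH(N(CH3)2) → C:3 H:7 N:1
  CH(CH3) → C:2 H:4
  CH2SO3H → C:1 H:3 S:1 O:3
Element totals:
  C: 8
  H: 19
  N: 1
  O: 3
  S: 1

C8H19NO3S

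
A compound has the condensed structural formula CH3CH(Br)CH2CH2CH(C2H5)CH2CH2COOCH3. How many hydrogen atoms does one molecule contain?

Atom tally by fragment:
  CH3 → C:1 H:3
  CH(Br) → C:1 H:1 Br:1
  CH2 → C:1 H:2
  CH2 → C:1 H:2
  CH(C2H5) → C:3 H:6
  CH2 → C:1 H:2
  CH2COOCH3 → C:3 H:5 O:2
Element totals:
  C: 11
  H: 21
  Br: 1
  O: 2

21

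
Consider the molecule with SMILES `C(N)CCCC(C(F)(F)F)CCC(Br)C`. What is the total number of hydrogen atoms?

19

Atom tally by fragment:
  H2NCH2 → C:1 H:4 N:1
  CH2 → C:1 H:2
  CH2 → C:1 H:2
  CH2 → C:1 H:2
  CH(CF3) → C:2 H:1 F:3
  CH2 → C:1 H:2
  CH2 → C:1 H:2
  CH(Br) → C:1 H:1 Br:1
  CH3 → C:1 H:3
Element totals:
  C: 10
  H: 19
  Br: 1
  F: 3
  N: 1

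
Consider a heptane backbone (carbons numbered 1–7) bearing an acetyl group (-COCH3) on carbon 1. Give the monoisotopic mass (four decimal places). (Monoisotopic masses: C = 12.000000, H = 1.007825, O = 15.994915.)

Atom tally by fragment:
  CH3COCH2 → C:3 H:5 O:1
  CH2 → C:1 H:2
  CH2 → C:1 H:2
  CH2 → C:1 H:2
  CH2 → C:1 H:2
  CH2 → C:1 H:2
  CH3 → C:1 H:3
Element totals:
  C: 9
  H: 18
  O: 1
Molecular formula: C9H18O.
  M = 9(12.0) + 18(1.007825) + 15.994915
    = 108.000000 + 18.140850 + 15.994915 = 142.135765

142.1358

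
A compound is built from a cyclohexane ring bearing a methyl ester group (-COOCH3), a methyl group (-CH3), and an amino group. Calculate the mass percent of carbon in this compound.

63.13%

Atom tally by fragment:
  cyclohexane ring core → C:6 H:12
  (− 3 ring H displaced by substituents)
  + COOCH3 → C:2 H:3 O:2
  + CH3 → C:1 H:3
  + NH2 → N:1 H:2
Element totals:
  C: 9
  H: 17
  N: 1
  O: 2
Molecular formula: C9H17NO2.
Molar mass = 171.240 g/mol.
Mass from C: 9 × 12.011 = 108.099 g/mol.
%C = 108.099 / 171.240 × 100 = 63.13%.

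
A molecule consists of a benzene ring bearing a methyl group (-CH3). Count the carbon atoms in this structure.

7

Atom tally by fragment:
  benzene ring core → C:6 H:6
  (− 1 ring H displaced by substituents)
  + CH3 → C:1 H:3
Element totals:
  C: 7
  H: 8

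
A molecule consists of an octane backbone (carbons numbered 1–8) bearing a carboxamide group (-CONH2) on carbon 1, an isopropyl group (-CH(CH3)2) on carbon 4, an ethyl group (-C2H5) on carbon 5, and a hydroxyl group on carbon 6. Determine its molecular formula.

C14H29NO2

Atom tally by fragment:
  H2NOCCH2 → C:2 H:4 O:1 N:1
  CH2 → C:1 H:2
  CH2 → C:1 H:2
  CH(CH(CH3)2) → C:4 H:8
  CH(C2H5) → C:3 H:6
  CH(OH) → C:1 H:2 O:1
  CH2 → C:1 H:2
  CH3 → C:1 H:3
Element totals:
  C: 14
  H: 29
  N: 1
  O: 2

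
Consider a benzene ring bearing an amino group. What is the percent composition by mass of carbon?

77.38%

Atom tally by fragment:
  benzene ring core → C:6 H:6
  (− 1 ring H displaced by substituents)
  + NH2 → N:1 H:2
Element totals:
  C: 6
  H: 7
  N: 1
Molecular formula: C6H7N.
Molar mass = 93.129 g/mol.
Mass from C: 6 × 12.011 = 72.066 g/mol.
%C = 72.066 / 93.129 × 100 = 77.38%.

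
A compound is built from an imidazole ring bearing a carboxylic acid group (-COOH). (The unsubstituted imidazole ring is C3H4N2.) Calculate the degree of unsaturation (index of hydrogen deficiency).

4

Atom tally by fragment:
  imidazole ring core → C:3 H:4 N:2
  (− 1 ring H displaced by substituents)
  + COOH → C:1 H:1 O:2
Element totals:
  C: 4
  H: 4
  N: 2
  O: 2
Molecular formula: C4H4N2O2.
DoU = (2C + 2 + N − H − X) / 2 = (2·4 + 2 + 2 − 4 − 0) / 2 = 4.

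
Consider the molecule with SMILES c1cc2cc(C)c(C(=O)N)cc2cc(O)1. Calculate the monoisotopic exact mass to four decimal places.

Atom tally by fragment:
  naphthalene ring system core → C:10 H:8
  (− 3 ring H displaced by substituents)
  + CH3 → C:1 H:3
  + CONH2 → C:1 H:2 O:1 N:1
  + OH → O:1 H:1
Element totals:
  C: 12
  H: 11
  N: 1
  O: 2
Molecular formula: C12H11NO2.
  M = 12(12.0) + 11(1.007825) + 14.003074 + 2(15.994915)
    = 144.000000 + 11.086075 + 14.003074 + 31.989830 = 201.078979

201.0790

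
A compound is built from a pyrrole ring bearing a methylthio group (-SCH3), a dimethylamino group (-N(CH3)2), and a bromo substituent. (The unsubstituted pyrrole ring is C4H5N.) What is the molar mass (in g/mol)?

235.14 g/mol

Atom tally by fragment:
  pyrrole ring core → C:4 H:5 N:1
  (− 3 ring H displaced by substituents)
  + SCH3 → C:1 H:3 S:1
  + N(CH3)2 → N:1 C:2 H:6
  + Br → Br:1
Element totals:
  C: 7
  H: 11
  Br: 1
  N: 2
  S: 1
Molecular formula: C7H11BrN2S.
  M = 7(12.011) + 11(1.008) + 79.904 + 2(14.007) + 32.06
    = 84.077 + 11.088 + 79.904 + 28.014 + 32.060 = 235.143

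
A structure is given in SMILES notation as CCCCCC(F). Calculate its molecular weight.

104.17 g/mol

Atom tally by fragment:
  CH3 → C:1 H:3
  CH2 → C:1 H:2
  CH2 → C:1 H:2
  CH2 → C:1 H:2
  CH2 → C:1 H:2
  CH2F → C:1 H:2 F:1
Element totals:
  C: 6
  H: 13
  F: 1
Molecular formula: C6H13F.
  M = 6(12.011) + 13(1.008) + 18.998
    = 72.066 + 13.104 + 18.998 = 104.168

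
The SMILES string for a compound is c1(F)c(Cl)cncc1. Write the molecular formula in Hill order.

C5H3ClFN

Atom tally by fragment:
  pyridine ring core → C:5 H:5 N:1
  (− 2 ring H displaced by substituents)
  + F → F:1
  + Cl → Cl:1
Element totals:
  C: 5
  H: 3
  Cl: 1
  F: 1
  N: 1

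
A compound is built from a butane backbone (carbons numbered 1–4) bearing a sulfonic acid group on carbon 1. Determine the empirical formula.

Atom tally by fragment:
  HO3SCH2 → C:1 H:3 S:1 O:3
  CH2 → C:1 H:2
  CH2 → C:1 H:2
  CH3 → C:1 H:3
Element totals:
  C: 4
  H: 10
  O: 3
  S: 1
Molecular formula: C4H10O3S.
gcd of subscripts (4, 10, 3, 1) = 1, so the empirical formula equals the molecular formula.

C4H10O3S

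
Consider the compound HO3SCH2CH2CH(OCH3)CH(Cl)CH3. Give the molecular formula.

C6H13ClO4S

Element totals:
  C: 6
  H: 13
  Cl: 1
  O: 4
  S: 1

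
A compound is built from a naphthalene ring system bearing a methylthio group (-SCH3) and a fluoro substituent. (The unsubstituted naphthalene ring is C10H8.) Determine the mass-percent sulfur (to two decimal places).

Atom tally by fragment:
  naphthalene ring system core → C:10 H:8
  (− 2 ring H displaced by substituents)
  + SCH3 → C:1 H:3 S:1
  + F → F:1
Element totals:
  C: 11
  H: 9
  F: 1
  S: 1
Molecular formula: C11H9FS.
Molar mass = 192.251 g/mol.
Mass from S: 1 × 32.06 = 32.060 g/mol.
%S = 32.060 / 192.251 × 100 = 16.68%.

16.68%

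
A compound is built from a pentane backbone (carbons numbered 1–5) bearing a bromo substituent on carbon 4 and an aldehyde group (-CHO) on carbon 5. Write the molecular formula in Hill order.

C6H11BrO

Atom tally by fragment:
  CH3 → C:1 H:3
  CH2 → C:1 H:2
  CH2 → C:1 H:2
  CH(Br) → C:1 H:1 Br:1
  CH2CHO → C:2 H:3 O:1
Element totals:
  C: 6
  H: 11
  Br: 1
  O: 1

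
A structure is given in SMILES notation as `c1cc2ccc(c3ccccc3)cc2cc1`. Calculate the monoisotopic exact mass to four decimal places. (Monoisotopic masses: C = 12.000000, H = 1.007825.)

Atom tally by fragment:
  naphthalene ring system core → C:10 H:8
  (− 1 ring H displaced by substituents)
  + C6H5 → C:6 H:5
Element totals:
  C: 16
  H: 12
Molecular formula: C16H12.
  M = 16(12.0) + 12(1.007825)
    = 192.000000 + 12.093900 = 204.093900

204.0939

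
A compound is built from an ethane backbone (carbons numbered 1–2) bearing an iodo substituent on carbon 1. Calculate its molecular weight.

155.97 g/mol

Atom tally by fragment:
  ICH2 → C:1 H:2 I:1
  CH3 → C:1 H:3
Element totals:
  C: 2
  H: 5
  I: 1
Molecular formula: C2H5I.
  M = 2(12.011) + 5(1.008) + 126.904
    = 24.022 + 5.040 + 126.904 = 155.966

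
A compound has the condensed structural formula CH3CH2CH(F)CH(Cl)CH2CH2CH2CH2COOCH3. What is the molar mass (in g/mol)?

224.70 g/mol

Element totals:
  C: 10
  H: 18
  Cl: 1
  F: 1
  O: 2
Molecular formula: C10H18ClFO2.
  M = 10(12.011) + 18(1.008) + 35.45 + 18.998 + 2(15.999)
    = 120.110 + 18.144 + 35.450 + 18.998 + 31.998 = 224.700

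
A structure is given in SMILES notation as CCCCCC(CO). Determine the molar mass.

Atom tally by fragment:
  CH3 → C:1 H:3
  CH2 → C:1 H:2
  CH2 → C:1 H:2
  CH2 → C:1 H:2
  CH2 → C:1 H:2
  CH2CH2OH → C:2 H:5 O:1
Element totals:
  C: 7
  H: 16
  O: 1
Molecular formula: C7H16O.
  M = 7(12.011) + 16(1.008) + 15.999
    = 84.077 + 16.128 + 15.999 = 116.204

116.20 g/mol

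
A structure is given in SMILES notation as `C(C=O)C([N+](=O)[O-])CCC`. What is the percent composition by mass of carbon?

49.65%

Atom tally by fragment:
  OHCCH2 → C:2 H:3 O:1
  CH(NO2) → C:1 H:1 N:1 O:2
  CH2 → C:1 H:2
  CH2 → C:1 H:2
  CH3 → C:1 H:3
Element totals:
  C: 6
  H: 11
  N: 1
  O: 3
Molecular formula: C6H11NO3.
Molar mass = 145.158 g/mol.
Mass from C: 6 × 12.011 = 72.066 g/mol.
%C = 72.066 / 145.158 × 100 = 49.65%.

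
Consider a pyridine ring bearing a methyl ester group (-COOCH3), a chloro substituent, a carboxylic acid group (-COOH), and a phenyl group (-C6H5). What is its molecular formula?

Atom tally by fragment:
  pyridine ring core → C:5 H:5 N:1
  (− 4 ring H displaced by substituents)
  + COOCH3 → C:2 H:3 O:2
  + Cl → Cl:1
  + COOH → C:1 H:1 O:2
  + C6H5 → C:6 H:5
Element totals:
  C: 14
  H: 10
  Cl: 1
  N: 1
  O: 4

C14H10ClNO4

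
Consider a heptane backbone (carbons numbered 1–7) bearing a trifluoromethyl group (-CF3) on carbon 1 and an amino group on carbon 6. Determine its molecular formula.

Atom tally by fragment:
  F3CCH2 → C:2 H:2 F:3
  CH2 → C:1 H:2
  CH2 → C:1 H:2
  CH2 → C:1 H:2
  CH2 → C:1 H:2
  CH(NH2) → C:1 H:3 N:1
  CH3 → C:1 H:3
Element totals:
  C: 8
  H: 16
  F: 3
  N: 1

C8H16F3N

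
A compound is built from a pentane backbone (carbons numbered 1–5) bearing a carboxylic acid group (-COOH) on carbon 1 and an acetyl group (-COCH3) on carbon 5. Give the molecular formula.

Atom tally by fragment:
  HOOCCH2 → C:2 H:3 O:2
  CH2 → C:1 H:2
  CH2 → C:1 H:2
  CH2 → C:1 H:2
  CH2COCH3 → C:3 H:5 O:1
Element totals:
  C: 8
  H: 14
  O: 3

C8H14O3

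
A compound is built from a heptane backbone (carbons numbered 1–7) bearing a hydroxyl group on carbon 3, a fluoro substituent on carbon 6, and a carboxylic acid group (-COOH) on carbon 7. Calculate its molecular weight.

Atom tally by fragment:
  CH3 → C:1 H:3
  CH2 → C:1 H:2
  CH(OH) → C:1 H:2 O:1
  CH2 → C:1 H:2
  CH2 → C:1 H:2
  CH(F) → C:1 H:1 F:1
  CH2COOH → C:2 H:3 O:2
Element totals:
  C: 8
  H: 15
  F: 1
  O: 3
Molecular formula: C8H15FO3.
  M = 8(12.011) + 15(1.008) + 18.998 + 3(15.999)
    = 96.088 + 15.120 + 18.998 + 47.997 = 178.203

178.20 g/mol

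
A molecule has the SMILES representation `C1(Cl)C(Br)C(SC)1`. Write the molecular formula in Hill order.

C4H6BrClS

Atom tally by fragment:
  cyclopropane ring core → C:3 H:6
  (− 3 ring H displaced by substituents)
  + Cl → Cl:1
  + Br → Br:1
  + SCH3 → C:1 H:3 S:1
Element totals:
  C: 4
  H: 6
  Br: 1
  Cl: 1
  S: 1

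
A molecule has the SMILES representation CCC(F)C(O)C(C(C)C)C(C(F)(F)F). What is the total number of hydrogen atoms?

Atom tally by fragment:
  CH3 → C:1 H:3
  CH2 → C:1 H:2
  CH(F) → C:1 H:1 F:1
  CH(OH) → C:1 H:2 O:1
  CH(CH(CH3)2) → C:4 H:8
  CH2CF3 → C:2 H:2 F:3
Element totals:
  C: 10
  H: 18
  F: 4
  O: 1

18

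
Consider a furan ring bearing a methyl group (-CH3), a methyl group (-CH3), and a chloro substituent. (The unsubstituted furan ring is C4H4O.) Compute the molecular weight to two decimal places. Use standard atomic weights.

Atom tally by fragment:
  furan ring core → C:4 H:4 O:1
  (− 3 ring H displaced by substituents)
  + CH3 → C:1 H:3
  + CH3 → C:1 H:3
  + Cl → Cl:1
Element totals:
  C: 6
  H: 7
  Cl: 1
  O: 1
Molecular formula: C6H7ClO.
  M = 6(12.011) + 7(1.008) + 35.45 + 15.999
    = 72.066 + 7.056 + 35.450 + 15.999 = 130.571

130.57 g/mol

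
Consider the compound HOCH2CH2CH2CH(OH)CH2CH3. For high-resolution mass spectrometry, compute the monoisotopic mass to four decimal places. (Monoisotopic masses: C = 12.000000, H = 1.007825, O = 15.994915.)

Atom tally by fragment:
  HOCH2 → C:1 H:3 O:1
  CH2 → C:1 H:2
  CH2 → C:1 H:2
  CH(OH) → C:1 H:2 O:1
  CH2 → C:1 H:2
  CH3 → C:1 H:3
Element totals:
  C: 6
  H: 14
  O: 2
Molecular formula: C6H14O2.
  M = 6(12.0) + 14(1.007825) + 2(15.994915)
    = 72.000000 + 14.109550 + 31.989830 = 118.099380

118.0994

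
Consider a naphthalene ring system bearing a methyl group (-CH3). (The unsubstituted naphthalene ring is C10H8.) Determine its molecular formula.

C11H10

Atom tally by fragment:
  naphthalene ring system core → C:10 H:8
  (− 1 ring H displaced by substituents)
  + CH3 → C:1 H:3
Element totals:
  C: 11
  H: 10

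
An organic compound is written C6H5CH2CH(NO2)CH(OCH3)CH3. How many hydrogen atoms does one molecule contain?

Element totals:
  C: 11
  H: 15
  N: 1
  O: 3

15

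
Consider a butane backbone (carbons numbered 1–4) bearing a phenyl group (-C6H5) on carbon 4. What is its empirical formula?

C5H7

Atom tally by fragment:
  CH3 → C:1 H:3
  CH2 → C:1 H:2
  CH2 → C:1 H:2
  CH2C6H5 → C:7 H:7
Element totals:
  C: 10
  H: 14
Molecular formula: C10H14.
gcd of subscripts = 2; dividing each by 2:
  C: 10/2 = 5
  H: 14/2 = 7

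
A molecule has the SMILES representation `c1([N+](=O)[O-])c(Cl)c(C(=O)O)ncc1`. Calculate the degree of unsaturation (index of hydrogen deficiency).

6

Atom tally by fragment:
  pyridine ring core → C:5 H:5 N:1
  (− 3 ring H displaced by substituents)
  + NO2 → N:1 O:2
  + Cl → Cl:1
  + COOH → C:1 H:1 O:2
Element totals:
  C: 6
  H: 3
  Cl: 1
  N: 2
  O: 4
Molecular formula: C6H3ClN2O4.
DoU = (2C + 2 + N − H − X) / 2 = (2·6 + 2 + 2 − 3 − 1) / 2 = 6.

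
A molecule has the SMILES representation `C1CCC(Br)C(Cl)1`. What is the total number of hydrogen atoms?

8

Atom tally by fragment:
  cyclopentane ring core → C:5 H:10
  (− 2 ring H displaced by substituents)
  + Br → Br:1
  + Cl → Cl:1
Element totals:
  C: 5
  H: 8
  Br: 1
  Cl: 1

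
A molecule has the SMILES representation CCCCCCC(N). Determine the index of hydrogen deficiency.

Atom tally by fragment:
  CH3 → C:1 H:3
  CH2 → C:1 H:2
  CH2 → C:1 H:2
  CH2 → C:1 H:2
  CH2 → C:1 H:2
  CH2 → C:1 H:2
  CH2NH2 → C:1 H:4 N:1
Element totals:
  C: 7
  H: 17
  N: 1
Molecular formula: C7H17N.
DoU = (2C + 2 + N − H − X) / 2 = (2·7 + 2 + 1 − 17 − 0) / 2 = 0.

0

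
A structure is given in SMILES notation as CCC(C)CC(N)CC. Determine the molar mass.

129.25 g/mol

Atom tally by fragment:
  CH3 → C:1 H:3
  CH2 → C:1 H:2
  CH(CH3) → C:2 H:4
  CH2 → C:1 H:2
  CH(NH2) → C:1 H:3 N:1
  CH2 → C:1 H:2
  CH3 → C:1 H:3
Element totals:
  C: 8
  H: 19
  N: 1
Molecular formula: C8H19N.
  M = 8(12.011) + 19(1.008) + 14.007
    = 96.088 + 19.152 + 14.007 = 129.247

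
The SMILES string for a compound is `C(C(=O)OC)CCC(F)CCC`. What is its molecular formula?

C9H17FO2

Atom tally by fragment:
  CH3OOCCH2 → C:3 H:5 O:2
  CH2 → C:1 H:2
  CH2 → C:1 H:2
  CH(F) → C:1 H:1 F:1
  CH2 → C:1 H:2
  CH2 → C:1 H:2
  CH3 → C:1 H:3
Element totals:
  C: 9
  H: 17
  F: 1
  O: 2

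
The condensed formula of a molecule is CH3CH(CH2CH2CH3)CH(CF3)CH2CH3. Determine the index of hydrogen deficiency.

Element totals:
  C: 9
  H: 17
  F: 3
Molecular formula: C9H17F3.
DoU = (2C + 2 + N − H − X) / 2 = (2·9 + 2 + 0 − 17 − 3) / 2 = 0.

0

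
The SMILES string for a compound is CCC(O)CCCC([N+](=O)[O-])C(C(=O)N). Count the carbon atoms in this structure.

9

Atom tally by fragment:
  CH3 → C:1 H:3
  CH2 → C:1 H:2
  CH(OH) → C:1 H:2 O:1
  CH2 → C:1 H:2
  CH2 → C:1 H:2
  CH2 → C:1 H:2
  CH(NO2) → C:1 H:1 N:1 O:2
  CH2CONH2 → C:2 H:4 O:1 N:1
Element totals:
  C: 9
  H: 18
  N: 2
  O: 4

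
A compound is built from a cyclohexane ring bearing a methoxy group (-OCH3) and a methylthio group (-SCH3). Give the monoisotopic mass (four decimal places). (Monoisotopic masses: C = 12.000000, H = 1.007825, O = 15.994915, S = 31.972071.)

Atom tally by fragment:
  cyclohexane ring core → C:6 H:12
  (− 2 ring H displaced by substituents)
  + OCH3 → C:1 H:3 O:1
  + SCH3 → C:1 H:3 S:1
Element totals:
  C: 8
  H: 16
  O: 1
  S: 1
Molecular formula: C8H16OS.
  M = 8(12.0) + 16(1.007825) + 15.994915 + 31.972071
    = 96.000000 + 16.125200 + 15.994915 + 31.972071 = 160.092186

160.0922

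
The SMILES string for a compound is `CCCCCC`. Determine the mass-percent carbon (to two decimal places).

Atom tally by fragment:
  CH3 → C:1 H:3
  CH2 → C:1 H:2
  CH2 → C:1 H:2
  CH2 → C:1 H:2
  CH2 → C:1 H:2
  CH3 → C:1 H:3
Element totals:
  C: 6
  H: 14
Molecular formula: C6H14.
Molar mass = 86.178 g/mol.
Mass from C: 6 × 12.011 = 72.066 g/mol.
%C = 72.066 / 86.178 × 100 = 83.62%.

83.62%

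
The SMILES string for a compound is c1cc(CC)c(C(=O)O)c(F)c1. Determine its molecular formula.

C9H9FO2

Atom tally by fragment:
  benzene ring core → C:6 H:6
  (− 3 ring H displaced by substituents)
  + C2H5 → C:2 H:5
  + COOH → C:1 H:1 O:2
  + F → F:1
Element totals:
  C: 9
  H: 9
  F: 1
  O: 2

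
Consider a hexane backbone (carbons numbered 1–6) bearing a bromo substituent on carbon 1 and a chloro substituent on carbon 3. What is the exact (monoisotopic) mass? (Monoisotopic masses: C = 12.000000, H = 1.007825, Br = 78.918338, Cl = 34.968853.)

197.9811

Atom tally by fragment:
  BrCH2 → C:1 H:2 Br:1
  CH2 → C:1 H:2
  CH(Cl) → C:1 H:1 Cl:1
  CH2 → C:1 H:2
  CH2 → C:1 H:2
  CH3 → C:1 H:3
Element totals:
  C: 6
  H: 12
  Br: 1
  Cl: 1
Molecular formula: C6H12BrCl.
  M = 6(12.0) + 12(1.007825) + 78.918338 + 34.968853
    = 72.000000 + 12.093900 + 78.918338 + 34.968853 = 197.981091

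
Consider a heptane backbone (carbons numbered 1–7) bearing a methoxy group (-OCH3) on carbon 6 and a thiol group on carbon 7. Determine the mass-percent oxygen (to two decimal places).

Atom tally by fragment:
  CH3 → C:1 H:3
  CH2 → C:1 H:2
  CH2 → C:1 H:2
  CH2 → C:1 H:2
  CH2 → C:1 H:2
  CH(OCH3) → C:2 H:4 O:1
  CH2SH → C:1 H:3 S:1
Element totals:
  C: 8
  H: 18
  O: 1
  S: 1
Molecular formula: C8H18OS.
Molar mass = 162.291 g/mol.
Mass from O: 1 × 15.999 = 15.999 g/mol.
%O = 15.999 / 162.291 × 100 = 9.86%.

9.86%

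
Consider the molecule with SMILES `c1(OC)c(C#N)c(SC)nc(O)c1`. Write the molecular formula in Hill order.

C8H8N2O2S

Atom tally by fragment:
  pyridine ring core → C:5 H:5 N:1
  (− 4 ring H displaced by substituents)
  + OCH3 → C:1 H:3 O:1
  + CN → C:1 N:1
  + SCH3 → C:1 H:3 S:1
  + OH → O:1 H:1
Element totals:
  C: 8
  H: 8
  N: 2
  O: 2
  S: 1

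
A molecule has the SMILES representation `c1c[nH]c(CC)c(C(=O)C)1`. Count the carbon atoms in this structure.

8

Atom tally by fragment:
  pyrrole ring core → C:4 H:5 N:1
  (− 2 ring H displaced by substituents)
  + C2H5 → C:2 H:5
  + COCH3 → C:2 H:3 O:1
Element totals:
  C: 8
  H: 11
  N: 1
  O: 1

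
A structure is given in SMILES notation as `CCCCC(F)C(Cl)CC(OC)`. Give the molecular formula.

Atom tally by fragment:
  CH3 → C:1 H:3
  CH2 → C:1 H:2
  CH2 → C:1 H:2
  CH2 → C:1 H:2
  CH(F) → C:1 H:1 F:1
  CH(Cl) → C:1 H:1 Cl:1
  CH2 → C:1 H:2
  CH2OCH3 → C:2 H:5 O:1
Element totals:
  C: 9
  H: 18
  Cl: 1
  F: 1
  O: 1

C9H18ClFO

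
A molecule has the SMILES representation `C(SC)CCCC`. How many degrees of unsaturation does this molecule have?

0

Atom tally by fragment:
  CH3SCH2 → C:2 H:5 S:1
  CH2 → C:1 H:2
  CH2 → C:1 H:2
  CH2 → C:1 H:2
  CH3 → C:1 H:3
Element totals:
  C: 6
  H: 14
  S: 1
Molecular formula: C6H14S.
DoU = (2C + 2 + N − H − X) / 2 = (2·6 + 2 + 0 − 14 − 0) / 2 = 0.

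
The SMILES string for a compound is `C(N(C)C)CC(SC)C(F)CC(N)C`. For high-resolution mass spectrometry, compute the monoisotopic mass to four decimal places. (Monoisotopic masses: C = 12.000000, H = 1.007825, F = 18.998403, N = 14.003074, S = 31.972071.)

222.1566

Atom tally by fragment:
  (CH3)2NCH2 → C:3 H:8 N:1
  CH2 → C:1 H:2
  CH(SCH3) → C:2 H:4 S:1
  CH(F) → C:1 H:1 F:1
  CH2 → C:1 H:2
  CH(NH2) → C:1 H:3 N:1
  CH3 → C:1 H:3
Element totals:
  C: 10
  H: 23
  F: 1
  N: 2
  S: 1
Molecular formula: C10H23FN2S.
  M = 10(12.0) + 23(1.007825) + 18.998403 + 2(14.003074) + 31.972071
    = 120.000000 + 23.179975 + 18.998403 + 28.006148 + 31.972071 = 222.156597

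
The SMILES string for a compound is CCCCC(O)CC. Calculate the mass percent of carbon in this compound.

72.35%

Atom tally by fragment:
  CH3 → C:1 H:3
  CH2 → C:1 H:2
  CH2 → C:1 H:2
  CH2 → C:1 H:2
  CH(OH) → C:1 H:2 O:1
  CH2 → C:1 H:2
  CH3 → C:1 H:3
Element totals:
  C: 7
  H: 16
  O: 1
Molecular formula: C7H16O.
Molar mass = 116.204 g/mol.
Mass from C: 7 × 12.011 = 84.077 g/mol.
%C = 84.077 / 116.204 × 100 = 72.35%.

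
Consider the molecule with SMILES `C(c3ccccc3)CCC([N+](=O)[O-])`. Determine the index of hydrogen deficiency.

Atom tally by fragment:
  C6H5CH2 → C:7 H:7
  CH2 → C:1 H:2
  CH2 → C:1 H:2
  CH2NO2 → C:1 H:2 N:1 O:2
Element totals:
  C: 10
  H: 13
  N: 1
  O: 2
Molecular formula: C10H13NO2.
DoU = (2C + 2 + N − H − X) / 2 = (2·10 + 2 + 1 − 13 − 0) / 2 = 5.

5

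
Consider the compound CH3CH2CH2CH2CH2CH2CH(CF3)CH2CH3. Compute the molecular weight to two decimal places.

196.26 g/mol

Element totals:
  C: 10
  H: 19
  F: 3
Molecular formula: C10H19F3.
  M = 10(12.011) + 19(1.008) + 3(18.998)
    = 120.110 + 19.152 + 56.994 = 196.256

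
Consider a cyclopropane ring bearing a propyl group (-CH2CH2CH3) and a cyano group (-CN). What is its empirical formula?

C7H11N

Atom tally by fragment:
  cyclopropane ring core → C:3 H:6
  (− 2 ring H displaced by substituents)
  + CH2CH2CH3 → C:3 H:7
  + CN → C:1 N:1
Element totals:
  C: 7
  H: 11
  N: 1
Molecular formula: C7H11N.
gcd of subscripts (7, 11, 1) = 1, so the empirical formula equals the molecular formula.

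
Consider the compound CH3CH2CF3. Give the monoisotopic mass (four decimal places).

98.0343

Atom tally by fragment:
  CH3 → C:1 H:3
  CH2CF3 → C:2 H:2 F:3
Element totals:
  C: 3
  H: 5
  F: 3
Molecular formula: C3H5F3.
  M = 3(12.0) + 5(1.007825) + 3(18.998403)
    = 36.000000 + 5.039125 + 56.995209 = 98.034334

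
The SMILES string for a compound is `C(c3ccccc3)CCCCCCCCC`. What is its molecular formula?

Atom tally by fragment:
  C6H5CH2 → C:7 H:7
  CH2 → C:1 H:2
  CH2 → C:1 H:2
  CH2 → C:1 H:2
  CH2 → C:1 H:2
  CH2 → C:1 H:2
  CH2 → C:1 H:2
  CH2 → C:1 H:2
  CH2 → C:1 H:2
  CH3 → C:1 H:3
Element totals:
  C: 16
  H: 26

C16H26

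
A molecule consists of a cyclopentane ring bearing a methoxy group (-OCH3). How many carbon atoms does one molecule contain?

Atom tally by fragment:
  cyclopentane ring core → C:5 H:10
  (− 1 ring H displaced by substituents)
  + OCH3 → C:1 H:3 O:1
Element totals:
  C: 6
  H: 12
  O: 1

6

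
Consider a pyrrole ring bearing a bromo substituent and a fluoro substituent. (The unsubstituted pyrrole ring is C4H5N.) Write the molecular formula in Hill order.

C4H3BrFN

Atom tally by fragment:
  pyrrole ring core → C:4 H:5 N:1
  (− 2 ring H displaced by substituents)
  + Br → Br:1
  + F → F:1
Element totals:
  C: 4
  H: 3
  Br: 1
  F: 1
  N: 1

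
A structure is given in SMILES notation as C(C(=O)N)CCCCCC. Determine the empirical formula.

C8H17NO

Atom tally by fragment:
  H2NOCCH2 → C:2 H:4 O:1 N:1
  CH2 → C:1 H:2
  CH2 → C:1 H:2
  CH2 → C:1 H:2
  CH2 → C:1 H:2
  CH2 → C:1 H:2
  CH3 → C:1 H:3
Element totals:
  C: 8
  H: 17
  N: 1
  O: 1
Molecular formula: C8H17NO.
gcd of subscripts (8, 17, 1, 1) = 1, so the empirical formula equals the molecular formula.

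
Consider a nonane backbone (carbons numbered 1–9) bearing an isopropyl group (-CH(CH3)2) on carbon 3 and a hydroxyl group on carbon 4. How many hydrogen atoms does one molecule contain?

Atom tally by fragment:
  CH3 → C:1 H:3
  CH2 → C:1 H:2
  CH(CH(CH3)2) → C:4 H:8
  CH(OH) → C:1 H:2 O:1
  CH2 → C:1 H:2
  CH2 → C:1 H:2
  CH2 → C:1 H:2
  CH2 → C:1 H:2
  CH3 → C:1 H:3
Element totals:
  C: 12
  H: 26
  O: 1

26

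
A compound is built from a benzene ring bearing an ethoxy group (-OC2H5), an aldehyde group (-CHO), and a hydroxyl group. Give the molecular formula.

Atom tally by fragment:
  benzene ring core → C:6 H:6
  (− 3 ring H displaced by substituents)
  + OC2H5 → C:2 H:5 O:1
  + CHO → C:1 H:1 O:1
  + OH → O:1 H:1
Element totals:
  C: 9
  H: 10
  O: 3

C9H10O3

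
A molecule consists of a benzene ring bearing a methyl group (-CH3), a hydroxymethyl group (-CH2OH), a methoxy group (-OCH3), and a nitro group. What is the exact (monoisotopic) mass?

197.0688

Atom tally by fragment:
  benzene ring core → C:6 H:6
  (− 4 ring H displaced by substituents)
  + CH3 → C:1 H:3
  + CH2OH → C:1 H:3 O:1
  + OCH3 → C:1 H:3 O:1
  + NO2 → N:1 O:2
Element totals:
  C: 9
  H: 11
  N: 1
  O: 4
Molecular formula: C9H11NO4.
  M = 9(12.0) + 11(1.007825) + 14.003074 + 4(15.994915)
    = 108.000000 + 11.086075 + 14.003074 + 63.979660 = 197.068809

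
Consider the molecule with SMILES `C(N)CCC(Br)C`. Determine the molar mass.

Atom tally by fragment:
  H2NCH2 → C:1 H:4 N:1
  CH2 → C:1 H:2
  CH2 → C:1 H:2
  CH(Br) → C:1 H:1 Br:1
  CH3 → C:1 H:3
Element totals:
  C: 5
  H: 12
  Br: 1
  N: 1
Molecular formula: C5H12BrN.
  M = 5(12.011) + 12(1.008) + 79.904 + 14.007
    = 60.055 + 12.096 + 79.904 + 14.007 = 166.062

166.06 g/mol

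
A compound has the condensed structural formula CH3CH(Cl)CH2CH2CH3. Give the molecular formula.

Element totals:
  C: 5
  H: 11
  Cl: 1

C5H11Cl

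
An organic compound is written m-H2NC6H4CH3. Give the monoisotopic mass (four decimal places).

107.0735

Atom tally by fragment:
  benzene ring core → C:6 H:6
  (− 2 ring H displaced by substituents)
  + NH2 → N:1 H:2
  + CH3 → C:1 H:3
Element totals:
  C: 7
  H: 9
  N: 1
Molecular formula: C7H9N.
  M = 7(12.0) + 9(1.007825) + 14.003074
    = 84.000000 + 9.070425 + 14.003074 = 107.073499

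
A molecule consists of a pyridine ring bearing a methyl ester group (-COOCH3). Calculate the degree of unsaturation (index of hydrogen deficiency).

5

Atom tally by fragment:
  pyridine ring core → C:5 H:5 N:1
  (− 1 ring H displaced by substituents)
  + COOCH3 → C:2 H:3 O:2
Element totals:
  C: 7
  H: 7
  N: 1
  O: 2
Molecular formula: C7H7NO2.
DoU = (2C + 2 + N − H − X) / 2 = (2·7 + 2 + 1 − 7 − 0) / 2 = 5.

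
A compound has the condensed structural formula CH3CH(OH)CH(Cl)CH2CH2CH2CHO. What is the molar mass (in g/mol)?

Element totals:
  C: 7
  H: 13
  Cl: 1
  O: 2
Molecular formula: C7H13ClO2.
  M = 7(12.011) + 13(1.008) + 35.45 + 2(15.999)
    = 84.077 + 13.104 + 35.450 + 31.998 = 164.629

164.63 g/mol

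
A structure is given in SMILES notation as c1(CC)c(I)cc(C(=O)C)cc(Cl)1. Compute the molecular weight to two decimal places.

Atom tally by fragment:
  benzene ring core → C:6 H:6
  (− 4 ring H displaced by substituents)
  + C2H5 → C:2 H:5
  + I → I:1
  + COCH3 → C:2 H:3 O:1
  + Cl → Cl:1
Element totals:
  C: 10
  H: 10
  Cl: 1
  I: 1
  O: 1
Molecular formula: C10H10ClIO.
  M = 10(12.011) + 10(1.008) + 35.45 + 126.904 + 15.999
    = 120.110 + 10.080 + 35.450 + 126.904 + 15.999 = 308.543

308.54 g/mol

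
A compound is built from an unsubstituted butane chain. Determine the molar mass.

Atom tally by fragment:
  CH3 → C:1 H:3
  CH2 → C:1 H:2
  CH2 → C:1 H:2
  CH3 → C:1 H:3
Element totals:
  C: 4
  H: 10
Molecular formula: C4H10.
  M = 4(12.011) + 10(1.008)
    = 48.044 + 10.080 = 58.124

58.12 g/mol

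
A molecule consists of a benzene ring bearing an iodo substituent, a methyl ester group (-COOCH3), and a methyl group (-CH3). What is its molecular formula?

C9H9IO2

Atom tally by fragment:
  benzene ring core → C:6 H:6
  (− 3 ring H displaced by substituents)
  + I → I:1
  + COOCH3 → C:2 H:3 O:2
  + CH3 → C:1 H:3
Element totals:
  C: 9
  H: 9
  I: 1
  O: 2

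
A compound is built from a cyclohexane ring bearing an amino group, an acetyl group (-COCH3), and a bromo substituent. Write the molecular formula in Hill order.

C8H14BrNO

Atom tally by fragment:
  cyclohexane ring core → C:6 H:12
  (− 3 ring H displaced by substituents)
  + NH2 → N:1 H:2
  + COCH3 → C:2 H:3 O:1
  + Br → Br:1
Element totals:
  C: 8
  H: 14
  Br: 1
  N: 1
  O: 1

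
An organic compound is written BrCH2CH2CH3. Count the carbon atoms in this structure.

3

Element totals:
  C: 3
  H: 7
  Br: 1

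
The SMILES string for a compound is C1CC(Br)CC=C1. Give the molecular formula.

Atom tally by fragment:
  cyclohexene ring core → C:6 H:10
  (− 1 ring H displaced by substituents)
  + Br → Br:1
Element totals:
  C: 6
  H: 9
  Br: 1

C6H9Br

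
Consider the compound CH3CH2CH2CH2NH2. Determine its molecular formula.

C4H11N

Atom tally by fragment:
  CH3 → C:1 H:3
  CH2 → C:1 H:2
  CH2 → C:1 H:2
  CH2NH2 → C:1 H:4 N:1
Element totals:
  C: 4
  H: 11
  N: 1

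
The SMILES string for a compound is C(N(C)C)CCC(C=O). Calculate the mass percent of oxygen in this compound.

Atom tally by fragment:
  (CH3)2NCH2 → C:3 H:8 N:1
  CH2 → C:1 H:2
  CH2 → C:1 H:2
  CH2CHO → C:2 H:3 O:1
Element totals:
  C: 7
  H: 15
  N: 1
  O: 1
Molecular formula: C7H15NO.
Molar mass = 129.203 g/mol.
Mass from O: 1 × 15.999 = 15.999 g/mol.
%O = 15.999 / 129.203 × 100 = 12.38%.

12.38%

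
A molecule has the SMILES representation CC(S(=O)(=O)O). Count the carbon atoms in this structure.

Atom tally by fragment:
  CH3 → C:1 H:3
  CH2SO3H → C:1 H:3 S:1 O:3
Element totals:
  C: 2
  H: 6
  O: 3
  S: 1

2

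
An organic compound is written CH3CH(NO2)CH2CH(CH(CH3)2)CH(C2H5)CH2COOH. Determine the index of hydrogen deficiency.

2

Atom tally by fragment:
  CH3 → C:1 H:3
  CH(NO2) → C:1 H:1 N:1 O:2
  CH2 → C:1 H:2
  CH(CH(CH3)2) → C:4 H:8
  CH(C2H5) → C:3 H:6
  CH2COOH → C:2 H:3 O:2
Element totals:
  C: 12
  H: 23
  N: 1
  O: 4
Molecular formula: C12H23NO4.
DoU = (2C + 2 + N − H − X) / 2 = (2·12 + 2 + 1 − 23 − 0) / 2 = 2.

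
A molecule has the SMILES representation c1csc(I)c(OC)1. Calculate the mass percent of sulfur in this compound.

Atom tally by fragment:
  thiophene ring core → C:4 H:4 S:1
  (− 2 ring H displaced by substituents)
  + I → I:1
  + OCH3 → C:1 H:3 O:1
Element totals:
  C: 5
  H: 5
  I: 1
  O: 1
  S: 1
Molecular formula: C5H5IOS.
Molar mass = 240.058 g/mol.
Mass from S: 1 × 32.06 = 32.060 g/mol.
%S = 32.060 / 240.058 × 100 = 13.36%.

13.36%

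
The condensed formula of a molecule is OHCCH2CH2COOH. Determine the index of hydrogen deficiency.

Element totals:
  C: 4
  H: 6
  O: 3
Molecular formula: C4H6O3.
DoU = (2C + 2 + N − H − X) / 2 = (2·4 + 2 + 0 − 6 − 0) / 2 = 2.

2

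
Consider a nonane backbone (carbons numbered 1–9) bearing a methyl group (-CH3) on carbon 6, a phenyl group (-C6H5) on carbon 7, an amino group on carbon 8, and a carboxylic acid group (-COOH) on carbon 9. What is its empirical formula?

C17H27NO2

Atom tally by fragment:
  CH3 → C:1 H:3
  CH2 → C:1 H:2
  CH2 → C:1 H:2
  CH2 → C:1 H:2
  CH2 → C:1 H:2
  CH(CH3) → C:2 H:4
  CH(C6H5) → C:7 H:6
  CH(NH2) → C:1 H:3 N:1
  CH2COOH → C:2 H:3 O:2
Element totals:
  C: 17
  H: 27
  N: 1
  O: 2
Molecular formula: C17H27NO2.
gcd of subscripts (17, 27, 1, 2) = 1, so the empirical formula equals the molecular formula.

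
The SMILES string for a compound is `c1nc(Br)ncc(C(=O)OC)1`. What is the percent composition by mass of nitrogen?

12.91%

Atom tally by fragment:
  pyrimidine ring core → C:4 H:4 N:2
  (− 2 ring H displaced by substituents)
  + Br → Br:1
  + COOCH3 → C:2 H:3 O:2
Element totals:
  C: 6
  H: 5
  Br: 1
  N: 2
  O: 2
Molecular formula: C6H5BrN2O2.
Molar mass = 217.022 g/mol.
Mass from N: 2 × 14.007 = 28.014 g/mol.
%N = 28.014 / 217.022 × 100 = 12.91%.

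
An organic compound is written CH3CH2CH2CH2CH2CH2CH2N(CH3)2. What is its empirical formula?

Atom tally by fragment:
  CH3 → C:1 H:3
  CH2 → C:1 H:2
  CH2 → C:1 H:2
  CH2 → C:1 H:2
  CH2 → C:1 H:2
  CH2 → C:1 H:2
  CH2N(CH3)2 → C:3 H:8 N:1
Element totals:
  C: 9
  H: 21
  N: 1
Molecular formula: C9H21N.
gcd of subscripts (9, 21, 1) = 1, so the empirical formula equals the molecular formula.

C9H21N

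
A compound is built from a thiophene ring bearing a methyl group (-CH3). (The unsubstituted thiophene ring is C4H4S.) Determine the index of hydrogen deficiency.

Atom tally by fragment:
  thiophene ring core → C:4 H:4 S:1
  (− 1 ring H displaced by substituents)
  + CH3 → C:1 H:3
Element totals:
  C: 5
  H: 6
  S: 1
Molecular formula: C5H6S.
DoU = (2C + 2 + N − H − X) / 2 = (2·5 + 2 + 0 − 6 − 0) / 2 = 3.

3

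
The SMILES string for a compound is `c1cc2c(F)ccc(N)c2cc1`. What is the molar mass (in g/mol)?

161.18 g/mol

Atom tally by fragment:
  naphthalene ring system core → C:10 H:8
  (− 2 ring H displaced by substituents)
  + F → F:1
  + NH2 → N:1 H:2
Element totals:
  C: 10
  H: 8
  F: 1
  N: 1
Molecular formula: C10H8FN.
  M = 10(12.011) + 8(1.008) + 18.998 + 14.007
    = 120.110 + 8.064 + 18.998 + 14.007 = 161.179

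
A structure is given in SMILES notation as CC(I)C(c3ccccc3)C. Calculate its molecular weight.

260.12 g/mol

Atom tally by fragment:
  CH3 → C:1 H:3
  CH(I) → C:1 H:1 I:1
  CH(C6H5) → C:7 H:6
  CH3 → C:1 H:3
Element totals:
  C: 10
  H: 13
  I: 1
Molecular formula: C10H13I.
  M = 10(12.011) + 13(1.008) + 126.904
    = 120.110 + 13.104 + 126.904 = 260.118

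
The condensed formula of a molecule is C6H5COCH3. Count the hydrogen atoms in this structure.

8

Atom tally by fragment:
  benzene ring core → C:6 H:6
  (− 1 ring H displaced by substituents)
  + COCH3 → C:2 H:3 O:1
Element totals:
  C: 8
  H: 8
  O: 1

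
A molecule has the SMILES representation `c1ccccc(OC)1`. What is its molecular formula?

Atom tally by fragment:
  benzene ring core → C:6 H:6
  (− 1 ring H displaced by substituents)
  + OCH3 → C:1 H:3 O:1
Element totals:
  C: 7
  H: 8
  O: 1

C7H8O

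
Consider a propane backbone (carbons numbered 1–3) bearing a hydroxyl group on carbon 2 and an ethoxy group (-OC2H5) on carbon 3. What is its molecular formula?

C5H12O2

Atom tally by fragment:
  CH3 → C:1 H:3
  CH(OH) → C:1 H:2 O:1
  CH2OC2H5 → C:3 H:7 O:1
Element totals:
  C: 5
  H: 12
  O: 2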